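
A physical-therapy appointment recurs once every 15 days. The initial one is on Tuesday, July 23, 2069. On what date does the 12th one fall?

January 4, 2070

The 12th occurrence is 11 intervals after the first: 11 × 15 = 165 days after July 23, 2069.
July has 31 days — 8 days to the end of July leaves 157.
August has 31 days (126 left).
September has 30 days (96 left).
October has 31 days (65 left).
November has 30 days (35 left).
December has 31 days (4 left).
4 days into January → January 4, 2070.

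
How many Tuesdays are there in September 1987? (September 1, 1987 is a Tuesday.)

5

September 1, 1987 is a Tuesday; the first Tuesday on or after it is September 1, 1987.
From September 1, 1987 to September 30, 1987 is 30 − 1 = 29 days.
29 ÷ 7 = 4 full weeks with remainder 1, so 4 more Tuesdays after the first → 5.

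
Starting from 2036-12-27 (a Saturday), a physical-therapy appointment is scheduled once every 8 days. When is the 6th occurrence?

2037-02-05

The 6th occurrence is 5 intervals after the first: 5 × 8 = 40 days after 2036-12-27.
December has 31 days — 4 days to the end of December leaves 36.
January has 31 days (5 left).
5 days into February → 2037-02-05.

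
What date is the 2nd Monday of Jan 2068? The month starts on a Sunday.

Jan 2068 begins on a Sunday, so the first Monday is Jan 2 (1 day later).
The 2nd Monday is 1 weeks later: 2 + 7 = 9.

Jan 9, 2068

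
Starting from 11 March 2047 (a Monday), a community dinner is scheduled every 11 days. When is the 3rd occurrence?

The 3rd occurrence is 2 intervals after the first: 2 × 11 = 22 days after 11 March 2047.
March has 31 days — 20 days to the end of March leaves 2.
2 days into April → 2 April 2047.

2 April 2047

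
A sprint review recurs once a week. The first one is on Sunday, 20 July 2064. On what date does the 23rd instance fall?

The 23rd occurrence is 22 intervals after the first: 22 × 7 = 154 days after 20 July 2064.
July has 31 days — 11 days to the end of July leaves 143.
August has 31 days (112 left).
September has 30 days (82 left).
October has 31 days (51 left).
November has 30 days (21 left).
21 days into December → 21 December 2064.

21 December 2064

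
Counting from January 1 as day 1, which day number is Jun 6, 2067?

157

Days in months before Jun: 31 + 28 + 31 + 30 + 31 = 151.
Plus 6 days into Jun → day 157.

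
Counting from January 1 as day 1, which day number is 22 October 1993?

295

Days in months before October: 31 + 28 + 31 + 30 + 31 + 30 + 31 + 31 + 30 = 273.
Plus 22 days into October → day 295.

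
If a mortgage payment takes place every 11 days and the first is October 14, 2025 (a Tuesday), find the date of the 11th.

February 1, 2026

The 11th occurrence is 10 intervals after the first: 10 × 11 = 110 days after October 14, 2025.
October has 31 days — 17 days to the end of October leaves 93.
November has 30 days (63 left).
December has 31 days (32 left).
January has 31 days (1 left).
1 day into February → February 1, 2026.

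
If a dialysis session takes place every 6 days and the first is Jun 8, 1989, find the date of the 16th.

Sep 6, 1989

The 16th occurrence is 15 intervals after the first: 15 × 6 = 90 days after Jun 8, 1989.
Jun has 30 days — 22 days to the end of Jun leaves 68.
Jul has 31 days (37 left).
Aug has 31 days (6 left).
6 days into Sep → Sep 6, 1989.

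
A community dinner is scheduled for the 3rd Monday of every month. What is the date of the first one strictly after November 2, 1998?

November 16, 1998

November 1998 starts on a Sunday; its first Monday is the 2nd, so the 3rd Monday is the 16th — November 16, 1998.
November 16, 1998 is after November 2, 1998, so that is the next one.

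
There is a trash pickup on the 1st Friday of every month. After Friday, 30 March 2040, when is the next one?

6 April 2040

March 2040 starts on a Thursday, so its 1st Friday is 2 March 2040 (1 day in).
That is not after 30 March 2040, so look at April 2040.
April 2040 starts on a Sunday, so its 1st Friday is 6 April 2040 (5 days in).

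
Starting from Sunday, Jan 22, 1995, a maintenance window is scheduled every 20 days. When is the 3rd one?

The 3rd occurrence is 2 intervals after the first: 2 × 20 = 40 days after Jan 22, 1995.
Jan has 31 days — 9 days to the end of Jan leaves 31.
Feb has 28 days (3 left).
3 days into Mar → Mar 3, 1995.

Mar 3, 1995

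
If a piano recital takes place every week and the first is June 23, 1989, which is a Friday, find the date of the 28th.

December 29, 1989

The 28th occurrence is 27 intervals after the first: 27 × 7 = 189 days after June 23, 1989.
June has 30 days — 7 days to the end of June leaves 182.
July has 31 days (151 left).
August has 31 days (120 left).
September has 30 days (90 left).
October has 31 days (59 left).
November has 30 days (29 left).
29 days into December → December 29, 1989.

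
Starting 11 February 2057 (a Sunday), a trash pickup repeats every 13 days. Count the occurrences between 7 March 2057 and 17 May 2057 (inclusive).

6

Occurrences land 13·i days after 11 February 2057 for i = 0, 1, 2, …
7 March 2057 is 24 days after the start; 24 ÷ 13 = 1 remainder 11; since the remainder is 11, round up to i = 2. First occurrence in the window: #3 on 9 March 2057 (2×13 = 26 days in).
17 May 2057 is 95 days after the start; 95 ÷ 13 = 7 remainder 4. Last occurrence in the window: #8 on 13 May 2057.
Occurrences #3 through #8: 6 in total.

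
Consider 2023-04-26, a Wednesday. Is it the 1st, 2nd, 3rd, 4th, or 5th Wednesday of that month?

4th

Day 26 falls in week ⌈26/7⌉ of the month.
Days 1–7 hold the 1st Wednesday, 8–14 the 2nd, 15–21 the 3rd, 22–28 the 4th, 29–31 the 5th.
26 is in the range for the 4th.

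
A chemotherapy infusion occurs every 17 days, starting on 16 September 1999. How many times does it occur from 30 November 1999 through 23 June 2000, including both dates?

Occurrences land 17·i days after 16 September 1999 for i = 0, 1, 2, …
30 November 1999 is 75 days after the start; 75 ÷ 17 = 4 remainder 7; since the remainder is 7, round up to i = 5. First occurrence in the window: #6 on 10 December 1999 (5×17 = 85 days in).
23 June 2000 is 281 days after the start; 281 ÷ 17 = 16 remainder 9. Last occurrence in the window: #17 on 14 June 2000.
Occurrences #6 through #17: 12 in total.

12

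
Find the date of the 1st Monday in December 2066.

December 2066 begins on a Wednesday, so the first Monday is December 6 (5 days later).

6 December 2066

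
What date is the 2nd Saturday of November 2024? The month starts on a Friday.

November 2024 begins on a Friday, so the first Saturday is November 2 (1 day later).
The 2nd Saturday is 1 weeks later: 2 + 7 = 9.

2024-11-09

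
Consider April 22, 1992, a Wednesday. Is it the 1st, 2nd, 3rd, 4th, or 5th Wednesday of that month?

Day 22 falls in week ⌈22/7⌉ of the month.
Days 1–7 hold the 1st Wednesday, 8–14 the 2nd, 15–21 the 3rd, 22–28 the 4th, 29–31 the 5th.
22 is in the range for the 4th.

4th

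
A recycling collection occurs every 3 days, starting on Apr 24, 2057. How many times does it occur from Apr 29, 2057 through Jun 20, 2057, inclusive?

18

Occurrences land 3·i days after Apr 24, 2057 for i = 0, 1, 2, …
Apr 29, 2057 is 5 days after the start; 5 ÷ 3 = 1 remainder 2; since the remainder is 2, round up to i = 2. First occurrence in the window: #3 on Apr 30, 2057 (2×3 = 6 days in).
Jun 20, 2057 is 57 days after the start; 57 ÷ 3 = 19 remainder 0. Last occurrence in the window: #20 on Jun 20, 2057.
Occurrences #3 through #20: 18 in total.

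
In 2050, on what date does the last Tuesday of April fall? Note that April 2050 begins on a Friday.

April 2050 begins on a Friday, so the first Tuesday is April 5 (4 days later).
April 2050 has 30 days. Adding weeks: 5, 12, 19, 26 — the last one ≤ 30 is the 26th.

April 26, 2050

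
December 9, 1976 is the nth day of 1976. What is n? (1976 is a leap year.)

344

Days in months before December: 31 + 29 + 31 + 30 + 31 + 30 + 31 + 31 + 30 + 31 + 30 = 335.
Plus 9 days into December → day 344.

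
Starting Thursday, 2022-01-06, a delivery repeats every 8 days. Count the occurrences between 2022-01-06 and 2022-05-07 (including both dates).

16

Occurrences land 8·i days after 2022-01-06 for i = 0, 1, 2, …
The window opens on the start date, so the first occurrence inside is #1 on 2022-01-06.
2022-05-07 is 121 days after the start; 121 ÷ 8 = 15 remainder 1. Last occurrence in the window: #16 on 2022-05-06.
Occurrences #1 through #16: 16 in total.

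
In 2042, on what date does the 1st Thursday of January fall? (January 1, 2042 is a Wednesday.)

2 January 2042

January 2042 begins on a Wednesday, so the first Thursday is January 2 (1 day later).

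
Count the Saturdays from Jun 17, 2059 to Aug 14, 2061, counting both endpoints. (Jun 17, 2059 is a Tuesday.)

113

Jun 17, 2059 is a Tuesday; the first Saturday on or after it is Jun 21, 2059 (4 days later).
From Jun 21, 2059 to Aug 14, 2061: 193 + 366 + 226 = 785 days (rest of 2059, 2060, to Aug 14, 2061 in 2061).
785 ÷ 7 = 112 full weeks with remainder 1, so 112 more Saturdays after the first → 113.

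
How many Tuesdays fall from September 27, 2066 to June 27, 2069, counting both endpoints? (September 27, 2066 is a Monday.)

144

September 27, 2066 is a Monday; the first Tuesday on or after it is September 28, 2066 (1 day later).
From September 28, 2066 to June 27, 2069: 94 + 365 + 366 + 178 = 1003 days (rest of 2066, 2067, 2068, to June 27, 2069 in 2069).
1003 ÷ 7 = 143 full weeks with remainder 2, so 143 more Tuesdays after the first → 144.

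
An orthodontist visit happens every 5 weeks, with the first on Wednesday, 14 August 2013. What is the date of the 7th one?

12 March 2014

The 7th occurrence is 6 intervals after the first: 6 × 35 = 210 days after 14 August 2013.
August has 31 days — 17 days to the end of August leaves 193.
September has 30 days (163 left).
October has 31 days (132 left).
November has 30 days (102 left).
December has 31 days (71 left).
January has 31 days (40 left).
February has 28 days (12 left).
12 days into March → 12 March 2014.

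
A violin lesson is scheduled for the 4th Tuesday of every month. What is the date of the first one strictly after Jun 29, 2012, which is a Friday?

Jul 24, 2012

Jun 2012 starts on a Friday; its first Tuesday is the 5th, so the 4th Tuesday is the 26th — Jun 26, 2012.
That is not after Jun 29, 2012, so look at Jul 2012.
Jul 2012 starts on a Sunday; its first Tuesday is the 3rd, so the 4th Tuesday is the 24th — Jul 24, 2012.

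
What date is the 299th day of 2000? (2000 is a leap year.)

25 October 2000

January has 31 days (299 − 31 = 268 remain).
February has 29 days (268 − 29 = 239 remain).
March has 31 days (239 − 31 = 208 remain).
April has 30 days (208 − 30 = 178 remain).
May has 31 days (178 − 31 = 147 remain).
June has 30 days (147 − 30 = 117 remain).
July has 31 days (117 − 31 = 86 remain).
August has 31 days (86 − 31 = 55 remain).
September has 30 days (55 − 30 = 25 remain).
25 into October → October 25.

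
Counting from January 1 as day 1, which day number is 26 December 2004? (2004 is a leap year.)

361

Days in months before December: 31 + 29 + 31 + 30 + 31 + 30 + 31 + 31 + 30 + 31 + 30 = 335.
Plus 26 days into December → day 361.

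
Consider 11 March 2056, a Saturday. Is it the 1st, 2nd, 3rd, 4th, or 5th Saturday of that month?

Day 11 falls in week ⌈11/7⌉ of the month.
Days 1–7 hold the 1st Saturday, 8–14 the 2nd, 15–21 the 3rd, 22–28 the 4th, 29–31 the 5th.
11 is in the range for the 2nd.

2nd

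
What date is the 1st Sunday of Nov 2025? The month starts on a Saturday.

Nov 2, 2025

Nov 2025 begins on a Saturday, so the first Sunday is Nov 2 (1 day later).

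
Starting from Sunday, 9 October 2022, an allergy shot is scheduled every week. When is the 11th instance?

18 December 2022

The 11th occurrence is 10 intervals after the first: 10 × 7 = 70 days after 9 October 2022.
October has 31 days — 22 days to the end of October leaves 48.
November has 30 days (18 left).
18 days into December → 18 December 2022.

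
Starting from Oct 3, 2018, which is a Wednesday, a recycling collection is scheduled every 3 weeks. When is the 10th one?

Apr 10, 2019

The 10th occurrence is 9 intervals after the first: 9 × 21 = 189 days after Oct 3, 2018.
Oct has 31 days — 28 days to the end of Oct leaves 161.
Nov has 30 days (131 left).
Dec has 31 days (100 left).
Jan has 31 days (69 left).
Feb has 28 days (41 left).
Mar has 31 days (10 left).
10 days into Apr → Apr 10, 2019.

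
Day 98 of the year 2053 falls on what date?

April 8, 2053

January has 31 days (98 − 31 = 67 remain).
February has 28 days (67 − 28 = 39 remain).
March has 31 days (39 − 31 = 8 remain).
8 into April → April 8.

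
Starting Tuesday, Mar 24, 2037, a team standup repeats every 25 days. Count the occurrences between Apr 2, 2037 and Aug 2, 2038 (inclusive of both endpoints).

19

Occurrences land 25·i days after Mar 24, 2037 for i = 0, 1, 2, …
Apr 2, 2037 is 9 days after the start; 9 ÷ 25 = 0 remainder 9; since the remainder is 9, round up to i = 1. First occurrence in the window: #2 on Apr 18, 2037 (1×25 = 25 days in).
Aug 2, 2038 is 496 days after the start; 496 ÷ 25 = 19 remainder 21. Last occurrence in the window: #20 on Jul 12, 2038.
Occurrences #2 through #20: 19 in total.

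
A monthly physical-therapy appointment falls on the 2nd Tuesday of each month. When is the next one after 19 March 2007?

10 April 2007

March 2007 starts on a Thursday; its first Tuesday is the 6th, so the 2nd Tuesday is the 13th — 13 March 2007.
That is not after 19 March 2007, so look at April 2007.
April 2007 starts on a Sunday; its first Tuesday is the 3rd, so the 2nd Tuesday is the 10th — 10 April 2007.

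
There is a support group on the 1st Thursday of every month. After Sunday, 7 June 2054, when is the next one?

June 2054 starts on a Monday, so its 1st Thursday is 4 June 2054 (3 days in).
That is not after 7 June 2054, so look at July 2054.
July 2054 starts on a Wednesday, so its 1st Thursday is 2 July 2054 (1 day in).

2 July 2054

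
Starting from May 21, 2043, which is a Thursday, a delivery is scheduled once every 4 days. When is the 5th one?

The 5th occurrence is 4 intervals after the first: 4 × 4 = 16 days after May 21, 2043.
May has 31 days — 10 days to the end of May leaves 6.
6 days into June → June 6, 2043.

June 6, 2043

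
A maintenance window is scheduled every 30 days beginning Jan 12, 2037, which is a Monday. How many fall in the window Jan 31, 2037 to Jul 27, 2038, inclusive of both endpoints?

18

Occurrences land 30·i days after Jan 12, 2037 for i = 0, 1, 2, …
Jan 31, 2037 is 19 days after the start; 19 ÷ 30 = 0 remainder 19; since the remainder is 19, round up to i = 1. First occurrence in the window: #2 on Feb 11, 2037 (1×30 = 30 days in).
Jul 27, 2038 is 561 days after the start; 561 ÷ 30 = 18 remainder 21. Last occurrence in the window: #19 on Jul 6, 2038.
Occurrences #2 through #19: 18 in total.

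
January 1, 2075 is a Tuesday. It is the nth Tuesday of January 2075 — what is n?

1st

Day 1 falls in week ⌈1/7⌉ of the month.
Days 1–7 hold the 1st Tuesday, 8–14 the 2nd, 15–21 the 3rd, 22–28 the 4th, 29–31 the 5th.
1 is in the range for the 1st.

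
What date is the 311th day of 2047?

2047-11-07

January has 31 days (311 − 31 = 280 remain).
February has 28 days (280 − 28 = 252 remain).
March has 31 days (252 − 31 = 221 remain).
April has 30 days (221 − 30 = 191 remain).
May has 31 days (191 − 31 = 160 remain).
June has 30 days (160 − 30 = 130 remain).
July has 31 days (130 − 31 = 99 remain).
August has 31 days (99 − 31 = 68 remain).
September has 30 days (68 − 30 = 38 remain).
October has 31 days (38 − 31 = 7 remain).
7 into November → November 7.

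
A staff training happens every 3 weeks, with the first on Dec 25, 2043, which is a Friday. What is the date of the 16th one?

Nov 4, 2044

The 16th occurrence is 15 intervals after the first: 15 × 21 = 315 days after Dec 25, 2043.
Dec has 31 days — 6 days to the end of Dec leaves 309.
Jan has 31 days (278 left).
Feb has 29 days (249 left).
Mar has 31 days (218 left).
Apr has 30 days (188 left).
May has 31 days (157 left).
Jun has 30 days (127 left).
Jul has 31 days (96 left).
Aug has 31 days (65 left).
Sep has 30 days (35 left).
Oct has 31 days (4 left).
4 days into Nov → Nov 4, 2044.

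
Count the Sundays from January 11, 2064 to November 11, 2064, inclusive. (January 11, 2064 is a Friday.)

44

January 11, 2064 is a Friday; the first Sunday on or after it is January 13, 2064 (2 days later).
From January 13, 2064 to November 11, 2064: 18 + 29 + 31 + 30 + 31 + 30 + 31 + 31 + 30 + 31 + 11 = 303 days (rest of January, February, March, April, May, June, July, August, September, October, November).
303 ÷ 7 = 43 full weeks with remainder 2, so 43 more Sundays after the first → 44.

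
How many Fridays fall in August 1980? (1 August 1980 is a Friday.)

5

1 August 1980 is a Friday; the first Friday on or after it is 1 August 1980.
From 1 August 1980 to 31 August 1980 is 31 − 1 = 30 days.
30 ÷ 7 = 4 full weeks with remainder 2, so 4 more Fridays after the first → 5.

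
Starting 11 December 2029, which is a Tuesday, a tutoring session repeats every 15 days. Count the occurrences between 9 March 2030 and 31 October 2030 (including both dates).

Occurrences land 15·i days after 11 December 2029 for i = 0, 1, 2, …
9 March 2030 is 88 days after the start; 88 ÷ 15 = 5 remainder 13; since the remainder is 13, round up to i = 6. First occurrence in the window: #7 on 11 March 2030 (6×15 = 90 days in).
31 October 2030 is 324 days after the start; 324 ÷ 15 = 21 remainder 9. Last occurrence in the window: #22 on 22 October 2030.
Occurrences #7 through #22: 16 in total.

16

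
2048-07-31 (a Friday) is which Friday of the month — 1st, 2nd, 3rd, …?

5th

Day 31 falls in week ⌈31/7⌉ of the month.
Days 1–7 hold the 1st Friday, 8–14 the 2nd, 15–21 the 3rd, 22–28 the 4th, 29–31 the 5th.
31 is in the range for the 5th.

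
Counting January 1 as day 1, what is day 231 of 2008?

Aug 18, 2008

Jan has 31 days (231 − 31 = 200 remain).
Feb has 29 days (200 − 29 = 171 remain).
Mar has 31 days (171 − 31 = 140 remain).
Apr has 30 days (140 − 30 = 110 remain).
May has 31 days (110 − 31 = 79 remain).
Jun has 30 days (79 − 30 = 49 remain).
Jul has 31 days (49 − 31 = 18 remain).
18 into Aug → Aug 18.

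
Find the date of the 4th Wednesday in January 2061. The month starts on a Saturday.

January 2061 begins on a Saturday, so the first Wednesday is January 5 (4 days later).
The 4th Wednesday is 3 weeks later: 5 + 21 = 26.

26 January 2061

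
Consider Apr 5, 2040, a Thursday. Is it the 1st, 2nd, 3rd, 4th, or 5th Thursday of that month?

Day 5 falls in week ⌈5/7⌉ of the month.
Days 1–7 hold the 1st Thursday, 8–14 the 2nd, 15–21 the 3rd, 22–28 the 4th, 29–31 the 5th.
5 is in the range for the 1st.

1st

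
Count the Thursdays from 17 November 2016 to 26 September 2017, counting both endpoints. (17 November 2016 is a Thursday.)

45

17 November 2016 is a Thursday; the first Thursday on or after it is 17 November 2016.
From 17 November 2016 to 26 September 2017: 13 + 31 + 31 + 28 + 31 + 30 + 31 + 30 + 31 + 31 + 26 = 313 days (rest of November, December, January, February, March, April, May, June, July, August, September).
313 ÷ 7 = 44 full weeks with remainder 5, so 44 more Thursdays after the first → 45.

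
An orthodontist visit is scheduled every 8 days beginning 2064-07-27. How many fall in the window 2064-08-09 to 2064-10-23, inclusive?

10

Occurrences land 8·i days after 2064-07-27 for i = 0, 1, 2, …
2064-08-09 is 13 days after the start; 13 ÷ 8 = 1 remainder 5; since the remainder is 5, round up to i = 2. First occurrence in the window: #3 on 2064-08-12 (2×8 = 16 days in).
2064-10-23 is 88 days after the start; 88 ÷ 8 = 11 remainder 0. Last occurrence in the window: #12 on 2064-10-23.
Occurrences #3 through #12: 10 in total.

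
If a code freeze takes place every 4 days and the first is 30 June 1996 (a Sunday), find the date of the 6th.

The 6th occurrence is 5 intervals after the first: 5 × 4 = 20 days after 30 June 1996.
June has 30 days — 0 days to the end of June leaves 20.
20 days into July → 20 July 1996.

20 July 1996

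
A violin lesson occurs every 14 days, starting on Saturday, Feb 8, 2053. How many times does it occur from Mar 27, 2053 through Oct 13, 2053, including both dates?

Occurrences land 14·i days after Feb 8, 2053 for i = 0, 1, 2, …
Mar 27, 2053 is 47 days after the start; 47 ÷ 14 = 3 remainder 5; since the remainder is 5, round up to i = 4. First occurrence in the window: #5 on Apr 5, 2053 (4×14 = 56 days in).
Oct 13, 2053 is 247 days after the start; 247 ÷ 14 = 17 remainder 9. Last occurrence in the window: #18 on Oct 4, 2053.
Occurrences #5 through #18: 14 in total.

14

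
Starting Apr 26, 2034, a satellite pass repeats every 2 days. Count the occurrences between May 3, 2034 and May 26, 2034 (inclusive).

Occurrences land 2·i days after Apr 26, 2034 for i = 0, 1, 2, …
May 3, 2034 is 7 days after the start; 7 ÷ 2 = 3 remainder 1; since the remainder is 1, round up to i = 4. First occurrence in the window: #5 on May 4, 2034 (4×2 = 8 days in).
May 26, 2034 is 30 days after the start; 30 ÷ 2 = 15 remainder 0. Last occurrence in the window: #16 on May 26, 2034.
Occurrences #5 through #16: 12 in total.

12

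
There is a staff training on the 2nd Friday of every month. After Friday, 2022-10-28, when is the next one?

2022-11-11

October 2022 starts on a Saturday; its first Friday is the 7th, so the 2nd Friday is the 14th — 2022-10-14.
That is not after 2022-10-28, so look at November 2022.
November 2022 starts on a Tuesday; its first Friday is the 4th, so the 2nd Friday is the 11th — 2022-11-11.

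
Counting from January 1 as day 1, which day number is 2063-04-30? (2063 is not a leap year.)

Days in months before April: 31 + 28 + 31 = 90.
Plus 30 days into April → day 120.

120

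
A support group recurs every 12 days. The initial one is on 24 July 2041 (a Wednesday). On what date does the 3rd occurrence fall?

The 3rd occurrence is 2 intervals after the first: 2 × 12 = 24 days after 24 July 2041.
July has 31 days — 7 days to the end of July leaves 17.
17 days into August → 17 August 2041.

17 August 2041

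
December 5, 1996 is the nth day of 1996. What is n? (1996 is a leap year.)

Days in months before December: 31 + 29 + 31 + 30 + 31 + 30 + 31 + 31 + 30 + 31 + 30 = 335.
Plus 5 days into December → day 340.

340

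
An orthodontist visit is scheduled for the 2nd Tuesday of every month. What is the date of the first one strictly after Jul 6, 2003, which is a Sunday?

Jul 8, 2003

Jul 2003 starts on a Tuesday; its first Tuesday is the 1st, so the 2nd Tuesday is the 8th — Jul 8, 2003.
Jul 8, 2003 is after Jul 6, 2003, so that is the next one.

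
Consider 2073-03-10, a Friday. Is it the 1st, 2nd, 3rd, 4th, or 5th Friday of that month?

2nd

Day 10 falls in week ⌈10/7⌉ of the month.
Days 1–7 hold the 1st Friday, 8–14 the 2nd, 15–21 the 3rd, 22–28 the 4th, 29–31 the 5th.
10 is in the range for the 2nd.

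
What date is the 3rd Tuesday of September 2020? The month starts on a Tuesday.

September 2020 begins on a Tuesday, so the first Tuesday is September 1.
The 3rd Tuesday is 2 weeks later: 1 + 14 = 15.

15 September 2020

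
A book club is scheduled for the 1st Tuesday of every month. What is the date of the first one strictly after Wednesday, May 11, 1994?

May 1994 starts on a Sunday, so its 1st Tuesday is May 3, 1994 (2 days in).
That is not after May 11, 1994, so look at Jun 1994.
Jun 1994 starts on a Wednesday, so its 1st Tuesday is Jun 7, 1994 (6 days in).

Jun 7, 1994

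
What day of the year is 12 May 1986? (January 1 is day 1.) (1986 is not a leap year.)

Days in months before May: 31 + 28 + 31 + 30 = 120.
Plus 12 days into May → day 132.

132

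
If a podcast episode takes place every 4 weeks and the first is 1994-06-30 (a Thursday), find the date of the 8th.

1995-01-12

The 8th occurrence is 7 intervals after the first: 7 × 28 = 196 days after 1994-06-30.
June has 30 days — 0 days to the end of June leaves 196.
July has 31 days (165 left).
August has 31 days (134 left).
September has 30 days (104 left).
October has 31 days (73 left).
November has 30 days (43 left).
December has 31 days (12 left).
12 days into January → 1995-01-12.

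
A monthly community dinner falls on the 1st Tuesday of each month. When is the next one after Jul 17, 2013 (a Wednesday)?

Aug 6, 2013

Jul 2013 starts on a Monday, so its 1st Tuesday is Jul 2, 2013 (1 day in).
That is not after Jul 17, 2013, so look at Aug 2013.
Aug 2013 starts on a Thursday, so its 1st Tuesday is Aug 6, 2013 (5 days in).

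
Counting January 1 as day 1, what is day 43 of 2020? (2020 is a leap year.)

January has 31 days (43 − 31 = 12 remain).
12 into February → February 12.

2020-02-12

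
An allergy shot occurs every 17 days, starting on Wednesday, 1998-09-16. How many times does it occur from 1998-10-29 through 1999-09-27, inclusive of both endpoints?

Occurrences land 17·i days after 1998-09-16 for i = 0, 1, 2, …
1998-10-29 is 43 days after the start; 43 ÷ 17 = 2 remainder 9; since the remainder is 9, round up to i = 3. First occurrence in the window: #4 on 1998-11-06 (3×17 = 51 days in).
1999-09-27 is 376 days after the start; 376 ÷ 17 = 22 remainder 2. Last occurrence in the window: #23 on 1999-09-25.
Occurrences #4 through #23: 20 in total.

20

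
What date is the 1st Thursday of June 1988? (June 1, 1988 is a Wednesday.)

June 1988 begins on a Wednesday, so the first Thursday is June 2 (1 day later).

June 2, 1988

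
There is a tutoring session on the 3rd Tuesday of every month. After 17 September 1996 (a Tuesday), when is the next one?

September 1996 starts on a Sunday; its first Tuesday is the 3rd, so the 3rd Tuesday is the 17th — 17 September 1996.
That is not after 17 September 1996, so look at October 1996.
October 1996 starts on a Tuesday; its first Tuesday is the 1st, so the 3rd Tuesday is the 15th — 15 October 1996.

15 October 1996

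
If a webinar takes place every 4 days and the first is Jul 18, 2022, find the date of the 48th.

Jan 22, 2023

The 48th occurrence is 47 intervals after the first: 47 × 4 = 188 days after Jul 18, 2022.
Jul has 31 days — 13 days to the end of Jul leaves 175.
Aug has 31 days (144 left).
Sep has 30 days (114 left).
Oct has 31 days (83 left).
Nov has 30 days (53 left).
Dec has 31 days (22 left).
22 days into Jan → Jan 22, 2023.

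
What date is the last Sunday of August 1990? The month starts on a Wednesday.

26 August 1990

August 1990 begins on a Wednesday, so the first Sunday is August 5 (4 days later).
August 1990 has 31 days. Adding weeks: 5, 12, 19, 26 — the last one ≤ 31 is the 26th.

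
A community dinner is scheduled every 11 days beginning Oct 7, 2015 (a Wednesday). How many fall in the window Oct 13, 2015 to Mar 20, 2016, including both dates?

Occurrences land 11·i days after Oct 7, 2015 for i = 0, 1, 2, …
Oct 13, 2015 is 6 days after the start; 6 ÷ 11 = 0 remainder 6; since the remainder is 6, round up to i = 1. First occurrence in the window: #2 on Oct 18, 2015 (1×11 = 11 days in).
Mar 20, 2016 is 165 days after the start; 165 ÷ 11 = 15 remainder 0. Last occurrence in the window: #16 on Mar 20, 2016.
Occurrences #2 through #16: 15 in total.

15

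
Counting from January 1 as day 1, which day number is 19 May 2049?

Days in months before May: 31 + 28 + 31 + 30 = 120.
Plus 19 days into May → day 139.

139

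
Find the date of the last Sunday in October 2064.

October 2064 begins on a Wednesday, so the first Sunday is October 5 (4 days later).
October 2064 has 31 days. Adding weeks: 5, 12, 19, 26 — the last one ≤ 31 is the 26th.

October 26, 2064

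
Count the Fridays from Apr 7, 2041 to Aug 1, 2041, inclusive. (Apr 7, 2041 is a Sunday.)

Apr 7, 2041 is a Sunday; the first Friday on or after it is Apr 12, 2041 (5 days later).
From Apr 12, 2041 to Aug 1, 2041: 18 + 31 + 30 + 31 + 1 = 111 days (rest of Apr, May, Jun, Jul, Aug).
111 ÷ 7 = 15 full weeks with remainder 6, so 15 more Fridays after the first → 16.

16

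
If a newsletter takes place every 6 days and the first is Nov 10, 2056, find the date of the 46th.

The 46th occurrence is 45 intervals after the first: 45 × 6 = 270 days after Nov 10, 2056.
Nov has 30 days — 20 days to the end of Nov leaves 250.
Dec has 31 days (219 left).
Jan has 31 days (188 left).
Feb has 28 days (160 left).
Mar has 31 days (129 left).
Apr has 30 days (99 left).
May has 31 days (68 left).
Jun has 30 days (38 left).
Jul has 31 days (7 left).
7 days into Aug → Aug 7, 2057.

Aug 7, 2057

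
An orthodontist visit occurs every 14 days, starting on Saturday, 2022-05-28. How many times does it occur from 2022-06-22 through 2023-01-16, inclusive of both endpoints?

Occurrences land 14·i days after 2022-05-28 for i = 0, 1, 2, …
2022-06-22 is 25 days after the start; 25 ÷ 14 = 1 remainder 11; since the remainder is 11, round up to i = 2. First occurrence in the window: #3 on 2022-06-25 (2×14 = 28 days in).
2023-01-16 is 233 days after the start; 233 ÷ 14 = 16 remainder 9. Last occurrence in the window: #17 on 2023-01-07.
Occurrences #3 through #17: 15 in total.

15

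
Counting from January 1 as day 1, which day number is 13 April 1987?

103

Days in months before April: 31 + 28 + 31 = 90.
Plus 13 days into April → day 103.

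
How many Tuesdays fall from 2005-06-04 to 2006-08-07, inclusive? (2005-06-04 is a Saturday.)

61

2005-06-04 is a Saturday; the first Tuesday on or after it is 2005-06-07 (3 days later).
From 2005-06-07 to 2006-08-07: 207 + 219 = 426 days (rest of 2005, to 2006-08-07 in 2006).
426 ÷ 7 = 60 full weeks with remainder 6, so 60 more Tuesdays after the first → 61.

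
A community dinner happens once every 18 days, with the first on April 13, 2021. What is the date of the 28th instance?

The 28th occurrence is 27 intervals after the first: 27 × 18 = 486 days after April 13, 2021.
April has 30 days — 17 days to the end of April leaves 469.
From end of April to end of 2021 is 245 days (224 left).
January has 31 days (193 left).
February has 28 days (165 left).
March has 31 days (134 left).
April has 30 days (104 left).
May has 31 days (73 left).
June has 30 days (43 left).
July has 31 days (12 left).
12 days into August → August 12, 2022.

August 12, 2022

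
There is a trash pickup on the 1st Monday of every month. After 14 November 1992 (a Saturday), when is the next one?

7 December 1992

November 1992 starts on a Sunday, so its 1st Monday is 2 November 1992 (1 day in).
That is not after 14 November 1992, so look at December 1992.
December 1992 starts on a Tuesday, so its 1st Monday is 7 December 1992 (6 days in).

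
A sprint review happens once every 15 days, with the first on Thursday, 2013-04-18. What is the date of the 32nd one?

2014-07-27

The 32nd occurrence is 31 intervals after the first: 31 × 15 = 465 days after 2013-04-18.
April has 30 days — 12 days to the end of April leaves 453.
From end of April to end of 2013 is 245 days (208 left).
January has 31 days (177 left).
February has 28 days (149 left).
March has 31 days (118 left).
April has 30 days (88 left).
May has 31 days (57 left).
June has 30 days (27 left).
27 days into July → 2014-07-27.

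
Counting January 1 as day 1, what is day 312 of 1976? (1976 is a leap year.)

7 November 1976

January has 31 days (312 − 31 = 281 remain).
February has 29 days (281 − 29 = 252 remain).
March has 31 days (252 − 31 = 221 remain).
April has 30 days (221 − 30 = 191 remain).
May has 31 days (191 − 31 = 160 remain).
June has 30 days (160 − 30 = 130 remain).
July has 31 days (130 − 31 = 99 remain).
August has 31 days (99 − 31 = 68 remain).
September has 30 days (68 − 30 = 38 remain).
October has 31 days (38 − 31 = 7 remain).
7 into November → November 7.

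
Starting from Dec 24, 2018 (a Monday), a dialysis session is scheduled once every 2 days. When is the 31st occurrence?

The 31st occurrence is 30 intervals after the first: 30 × 2 = 60 days after Dec 24, 2018.
Dec has 31 days — 7 days to the end of Dec leaves 53.
Jan has 31 days (22 left).
22 days into Feb → Feb 22, 2019.

Feb 22, 2019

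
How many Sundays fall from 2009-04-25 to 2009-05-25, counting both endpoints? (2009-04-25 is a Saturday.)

5

2009-04-25 is a Saturday; the first Sunday on or after it is 2009-04-26 (1 day later).
From 2009-04-26 to 2009-05-25: 4 + 25 = 29 days (rest of April, May).
29 ÷ 7 = 4 full weeks with remainder 1, so 4 more Sundays after the first → 5.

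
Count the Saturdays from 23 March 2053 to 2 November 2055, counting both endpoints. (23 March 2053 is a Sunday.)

23 March 2053 is a Sunday; the first Saturday on or after it is 29 March 2053 (6 days later).
From 29 March 2053 to 2 November 2055: 277 + 365 + 306 = 948 days (rest of 2053, 2054, to 2 November 2055 in 2055).
948 ÷ 7 = 135 full weeks with remainder 3, so 135 more Saturdays after the first → 136.

136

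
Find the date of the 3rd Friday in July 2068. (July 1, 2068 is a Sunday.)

July 2068 begins on a Sunday, so the first Friday is July 6 (5 days later).
The 3rd Friday is 2 weeks later: 6 + 14 = 20.

2068-07-20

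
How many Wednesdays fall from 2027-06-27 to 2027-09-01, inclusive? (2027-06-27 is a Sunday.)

10

2027-06-27 is a Sunday; the first Wednesday on or after it is 2027-06-30 (3 days later).
From 2027-06-30 to 2027-09-01: 0 + 31 + 31 + 1 = 63 days (rest of June, July, August, September).
63 ÷ 7 = 9 full weeks with remainder 0, so 9 more Wednesdays after the first → 10.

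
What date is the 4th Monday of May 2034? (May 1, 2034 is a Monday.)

2034-05-22

May 2034 begins on a Monday, so the first Monday is May 1.
The 4th Monday is 3 weeks later: 1 + 21 = 22.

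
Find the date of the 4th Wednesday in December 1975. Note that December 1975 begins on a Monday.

1975-12-24

December 1975 begins on a Monday, so the first Wednesday is December 3 (2 days later).
The 4th Wednesday is 3 weeks later: 3 + 21 = 24.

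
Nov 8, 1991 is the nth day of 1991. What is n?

Days in months before Nov: 31 + 28 + 31 + 30 + 31 + 30 + 31 + 31 + 30 + 31 = 304.
Plus 8 days into Nov → day 312.

312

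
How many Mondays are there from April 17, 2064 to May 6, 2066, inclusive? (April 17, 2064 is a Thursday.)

107

April 17, 2064 is a Thursday; the first Monday on or after it is April 21, 2064 (4 days later).
From April 21, 2064 to May 6, 2066: 254 + 365 + 126 = 745 days (rest of 2064, 2065, to May 6, 2066 in 2066).
745 ÷ 7 = 106 full weeks with remainder 3, so 106 more Mondays after the first → 107.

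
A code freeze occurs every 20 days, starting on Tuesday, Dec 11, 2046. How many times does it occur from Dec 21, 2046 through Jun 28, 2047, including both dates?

Occurrences land 20·i days after Dec 11, 2046 for i = 0, 1, 2, …
Dec 21, 2046 is 10 days after the start; 10 ÷ 20 = 0 remainder 10; since the remainder is 10, round up to i = 1. First occurrence in the window: #2 on Dec 31, 2046 (1×20 = 20 days in).
Jun 28, 2047 is 199 days after the start; 199 ÷ 20 = 9 remainder 19. Last occurrence in the window: #10 on Jun 9, 2047.
Occurrences #2 through #10: 9 in total.

9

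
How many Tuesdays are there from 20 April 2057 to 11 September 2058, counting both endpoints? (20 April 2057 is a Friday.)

73

20 April 2057 is a Friday; the first Tuesday on or after it is 24 April 2057 (4 days later).
From 24 April 2057 to 11 September 2058: 251 + 254 = 505 days (rest of 2057, to 11 September 2058 in 2058).
505 ÷ 7 = 72 full weeks with remainder 1, so 72 more Tuesdays after the first → 73.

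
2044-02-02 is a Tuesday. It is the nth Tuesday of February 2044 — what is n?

1st

Day 2 falls in week ⌈2/7⌉ of the month.
Days 1–7 hold the 1st Tuesday, 8–14 the 2nd, 15–21 the 3rd, 22–28 the 4th, 29–31 the 5th.
2 is in the range for the 1st.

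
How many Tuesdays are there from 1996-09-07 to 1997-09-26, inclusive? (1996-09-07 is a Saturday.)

55

1996-09-07 is a Saturday; the first Tuesday on or after it is 1996-09-10 (3 days later).
From 1996-09-10 to 1997-09-26: 112 + 269 = 381 days (rest of 1996, to 1997-09-26 in 1997).
381 ÷ 7 = 54 full weeks with remainder 3, so 54 more Tuesdays after the first → 55.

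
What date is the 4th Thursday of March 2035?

March 22, 2035

The first Thursday of March 2035 is March 1.
The 4th Thursday is 3 weeks later: 1 + 21 = 22.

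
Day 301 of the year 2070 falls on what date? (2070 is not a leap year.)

October 28, 2070

January has 31 days (301 − 31 = 270 remain).
February has 28 days (270 − 28 = 242 remain).
March has 31 days (242 − 31 = 211 remain).
April has 30 days (211 − 30 = 181 remain).
May has 31 days (181 − 31 = 150 remain).
June has 30 days (150 − 30 = 120 remain).
July has 31 days (120 − 31 = 89 remain).
August has 31 days (89 − 31 = 58 remain).
September has 30 days (58 − 30 = 28 remain).
28 into October → October 28.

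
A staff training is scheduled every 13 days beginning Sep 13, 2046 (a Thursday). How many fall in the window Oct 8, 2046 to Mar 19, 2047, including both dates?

Occurrences land 13·i days after Sep 13, 2046 for i = 0, 1, 2, …
Oct 8, 2046 is 25 days after the start; 25 ÷ 13 = 1 remainder 12; since the remainder is 12, round up to i = 2. First occurrence in the window: #3 on Oct 9, 2046 (2×13 = 26 days in).
Mar 19, 2047 is 187 days after the start; 187 ÷ 13 = 14 remainder 5. Last occurrence in the window: #15 on Mar 14, 2047.
Occurrences #3 through #15: 13 in total.

13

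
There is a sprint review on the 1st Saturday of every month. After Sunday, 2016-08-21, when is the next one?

2016-09-03

August 2016 starts on a Monday, so its 1st Saturday is 2016-08-06 (5 days in).
That is not after 2016-08-21, so look at September 2016.
September 2016 starts on a Thursday, so its 1st Saturday is 2016-09-03 (2 days in).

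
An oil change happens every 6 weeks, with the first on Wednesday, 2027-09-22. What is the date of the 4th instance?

The 4th occurrence is 3 intervals after the first: 3 × 42 = 126 days after 2027-09-22.
September has 30 days — 8 days to the end of September leaves 118.
October has 31 days (87 left).
November has 30 days (57 left).
December has 31 days (26 left).
26 days into January → 2028-01-26.

2028-01-26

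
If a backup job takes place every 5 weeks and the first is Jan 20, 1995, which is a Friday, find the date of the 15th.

May 24, 1996

The 15th occurrence is 14 intervals after the first: 14 × 35 = 490 days after Jan 20, 1995.
Jan has 31 days — 11 days to the end of Jan leaves 479.
From end of Jan to end of 1995 is 334 days (145 left).
Jan has 31 days (114 left).
Feb has 29 days (85 left).
Mar has 31 days (54 left).
Apr has 30 days (24 left).
24 days into May → May 24, 1996.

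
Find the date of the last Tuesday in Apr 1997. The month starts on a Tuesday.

Apr 1997 begins on a Tuesday, so the first Tuesday is Apr 1.
Apr 1997 has 30 days. Adding weeks: 1, 8, 15, 22, 29 — the last one ≤ 30 is the 29th.

Apr 29, 1997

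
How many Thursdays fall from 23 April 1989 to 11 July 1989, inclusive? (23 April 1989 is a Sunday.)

11

23 April 1989 is a Sunday; the first Thursday on or after it is 27 April 1989 (4 days later).
From 27 April 1989 to 11 July 1989: 3 + 31 + 30 + 11 = 75 days (rest of April, May, June, July).
75 ÷ 7 = 10 full weeks with remainder 5, so 10 more Thursdays after the first → 11.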